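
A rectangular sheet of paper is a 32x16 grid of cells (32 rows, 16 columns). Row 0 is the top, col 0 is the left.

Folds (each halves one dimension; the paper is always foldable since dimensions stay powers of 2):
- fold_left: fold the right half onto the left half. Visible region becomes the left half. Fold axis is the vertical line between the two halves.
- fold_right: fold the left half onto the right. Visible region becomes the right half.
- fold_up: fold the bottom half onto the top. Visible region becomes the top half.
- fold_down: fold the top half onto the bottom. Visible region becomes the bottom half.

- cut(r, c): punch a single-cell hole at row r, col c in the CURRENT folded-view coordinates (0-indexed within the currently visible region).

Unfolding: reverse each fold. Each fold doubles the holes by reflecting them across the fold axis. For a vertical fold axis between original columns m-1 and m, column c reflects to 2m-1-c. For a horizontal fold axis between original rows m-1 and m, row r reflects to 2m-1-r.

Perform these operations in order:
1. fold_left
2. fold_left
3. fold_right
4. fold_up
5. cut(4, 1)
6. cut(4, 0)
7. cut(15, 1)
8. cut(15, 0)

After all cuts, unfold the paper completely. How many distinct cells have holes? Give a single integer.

Op 1 fold_left: fold axis v@8; visible region now rows[0,32) x cols[0,8) = 32x8
Op 2 fold_left: fold axis v@4; visible region now rows[0,32) x cols[0,4) = 32x4
Op 3 fold_right: fold axis v@2; visible region now rows[0,32) x cols[2,4) = 32x2
Op 4 fold_up: fold axis h@16; visible region now rows[0,16) x cols[2,4) = 16x2
Op 5 cut(4, 1): punch at orig (4,3); cuts so far [(4, 3)]; region rows[0,16) x cols[2,4) = 16x2
Op 6 cut(4, 0): punch at orig (4,2); cuts so far [(4, 2), (4, 3)]; region rows[0,16) x cols[2,4) = 16x2
Op 7 cut(15, 1): punch at orig (15,3); cuts so far [(4, 2), (4, 3), (15, 3)]; region rows[0,16) x cols[2,4) = 16x2
Op 8 cut(15, 0): punch at orig (15,2); cuts so far [(4, 2), (4, 3), (15, 2), (15, 3)]; region rows[0,16) x cols[2,4) = 16x2
Unfold 1 (reflect across h@16): 8 holes -> [(4, 2), (4, 3), (15, 2), (15, 3), (16, 2), (16, 3), (27, 2), (27, 3)]
Unfold 2 (reflect across v@2): 16 holes -> [(4, 0), (4, 1), (4, 2), (4, 3), (15, 0), (15, 1), (15, 2), (15, 3), (16, 0), (16, 1), (16, 2), (16, 3), (27, 0), (27, 1), (27, 2), (27, 3)]
Unfold 3 (reflect across v@4): 32 holes -> [(4, 0), (4, 1), (4, 2), (4, 3), (4, 4), (4, 5), (4, 6), (4, 7), (15, 0), (15, 1), (15, 2), (15, 3), (15, 4), (15, 5), (15, 6), (15, 7), (16, 0), (16, 1), (16, 2), (16, 3), (16, 4), (16, 5), (16, 6), (16, 7), (27, 0), (27, 1), (27, 2), (27, 3), (27, 4), (27, 5), (27, 6), (27, 7)]
Unfold 4 (reflect across v@8): 64 holes -> [(4, 0), (4, 1), (4, 2), (4, 3), (4, 4), (4, 5), (4, 6), (4, 7), (4, 8), (4, 9), (4, 10), (4, 11), (4, 12), (4, 13), (4, 14), (4, 15), (15, 0), (15, 1), (15, 2), (15, 3), (15, 4), (15, 5), (15, 6), (15, 7), (15, 8), (15, 9), (15, 10), (15, 11), (15, 12), (15, 13), (15, 14), (15, 15), (16, 0), (16, 1), (16, 2), (16, 3), (16, 4), (16, 5), (16, 6), (16, 7), (16, 8), (16, 9), (16, 10), (16, 11), (16, 12), (16, 13), (16, 14), (16, 15), (27, 0), (27, 1), (27, 2), (27, 3), (27, 4), (27, 5), (27, 6), (27, 7), (27, 8), (27, 9), (27, 10), (27, 11), (27, 12), (27, 13), (27, 14), (27, 15)]

Answer: 64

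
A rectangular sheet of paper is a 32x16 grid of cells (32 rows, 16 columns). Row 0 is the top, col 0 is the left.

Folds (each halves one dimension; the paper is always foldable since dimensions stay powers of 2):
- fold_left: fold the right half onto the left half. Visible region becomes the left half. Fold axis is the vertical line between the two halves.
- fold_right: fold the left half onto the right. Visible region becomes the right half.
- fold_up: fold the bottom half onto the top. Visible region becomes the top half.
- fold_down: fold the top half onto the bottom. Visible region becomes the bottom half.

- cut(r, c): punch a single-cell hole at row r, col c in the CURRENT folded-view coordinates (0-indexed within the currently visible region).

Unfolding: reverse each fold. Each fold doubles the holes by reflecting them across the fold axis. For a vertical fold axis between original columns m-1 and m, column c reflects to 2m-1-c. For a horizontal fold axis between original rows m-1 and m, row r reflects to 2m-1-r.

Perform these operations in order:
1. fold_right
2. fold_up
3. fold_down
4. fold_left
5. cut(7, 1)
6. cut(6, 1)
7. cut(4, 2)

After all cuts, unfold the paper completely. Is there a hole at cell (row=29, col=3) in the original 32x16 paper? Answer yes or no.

Answer: no

Derivation:
Op 1 fold_right: fold axis v@8; visible region now rows[0,32) x cols[8,16) = 32x8
Op 2 fold_up: fold axis h@16; visible region now rows[0,16) x cols[8,16) = 16x8
Op 3 fold_down: fold axis h@8; visible region now rows[8,16) x cols[8,16) = 8x8
Op 4 fold_left: fold axis v@12; visible region now rows[8,16) x cols[8,12) = 8x4
Op 5 cut(7, 1): punch at orig (15,9); cuts so far [(15, 9)]; region rows[8,16) x cols[8,12) = 8x4
Op 6 cut(6, 1): punch at orig (14,9); cuts so far [(14, 9), (15, 9)]; region rows[8,16) x cols[8,12) = 8x4
Op 7 cut(4, 2): punch at orig (12,10); cuts so far [(12, 10), (14, 9), (15, 9)]; region rows[8,16) x cols[8,12) = 8x4
Unfold 1 (reflect across v@12): 6 holes -> [(12, 10), (12, 13), (14, 9), (14, 14), (15, 9), (15, 14)]
Unfold 2 (reflect across h@8): 12 holes -> [(0, 9), (0, 14), (1, 9), (1, 14), (3, 10), (3, 13), (12, 10), (12, 13), (14, 9), (14, 14), (15, 9), (15, 14)]
Unfold 3 (reflect across h@16): 24 holes -> [(0, 9), (0, 14), (1, 9), (1, 14), (3, 10), (3, 13), (12, 10), (12, 13), (14, 9), (14, 14), (15, 9), (15, 14), (16, 9), (16, 14), (17, 9), (17, 14), (19, 10), (19, 13), (28, 10), (28, 13), (30, 9), (30, 14), (31, 9), (31, 14)]
Unfold 4 (reflect across v@8): 48 holes -> [(0, 1), (0, 6), (0, 9), (0, 14), (1, 1), (1, 6), (1, 9), (1, 14), (3, 2), (3, 5), (3, 10), (3, 13), (12, 2), (12, 5), (12, 10), (12, 13), (14, 1), (14, 6), (14, 9), (14, 14), (15, 1), (15, 6), (15, 9), (15, 14), (16, 1), (16, 6), (16, 9), (16, 14), (17, 1), (17, 6), (17, 9), (17, 14), (19, 2), (19, 5), (19, 10), (19, 13), (28, 2), (28, 5), (28, 10), (28, 13), (30, 1), (30, 6), (30, 9), (30, 14), (31, 1), (31, 6), (31, 9), (31, 14)]
Holes: [(0, 1), (0, 6), (0, 9), (0, 14), (1, 1), (1, 6), (1, 9), (1, 14), (3, 2), (3, 5), (3, 10), (3, 13), (12, 2), (12, 5), (12, 10), (12, 13), (14, 1), (14, 6), (14, 9), (14, 14), (15, 1), (15, 6), (15, 9), (15, 14), (16, 1), (16, 6), (16, 9), (16, 14), (17, 1), (17, 6), (17, 9), (17, 14), (19, 2), (19, 5), (19, 10), (19, 13), (28, 2), (28, 5), (28, 10), (28, 13), (30, 1), (30, 6), (30, 9), (30, 14), (31, 1), (31, 6), (31, 9), (31, 14)]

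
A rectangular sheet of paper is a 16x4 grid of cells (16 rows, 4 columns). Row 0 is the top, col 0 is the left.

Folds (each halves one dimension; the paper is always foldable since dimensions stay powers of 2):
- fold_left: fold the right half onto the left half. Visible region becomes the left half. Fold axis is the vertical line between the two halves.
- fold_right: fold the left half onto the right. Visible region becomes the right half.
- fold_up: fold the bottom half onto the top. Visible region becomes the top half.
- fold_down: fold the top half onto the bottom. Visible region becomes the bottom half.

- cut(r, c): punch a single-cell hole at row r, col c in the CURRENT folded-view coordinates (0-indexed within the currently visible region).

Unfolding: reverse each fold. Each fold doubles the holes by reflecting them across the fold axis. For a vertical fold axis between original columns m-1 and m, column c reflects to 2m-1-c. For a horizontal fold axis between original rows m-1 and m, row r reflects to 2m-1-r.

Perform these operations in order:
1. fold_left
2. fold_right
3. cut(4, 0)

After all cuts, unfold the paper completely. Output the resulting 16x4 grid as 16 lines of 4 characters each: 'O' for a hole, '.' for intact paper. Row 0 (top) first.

Answer: ....
....
....
....
OOOO
....
....
....
....
....
....
....
....
....
....
....

Derivation:
Op 1 fold_left: fold axis v@2; visible region now rows[0,16) x cols[0,2) = 16x2
Op 2 fold_right: fold axis v@1; visible region now rows[0,16) x cols[1,2) = 16x1
Op 3 cut(4, 0): punch at orig (4,1); cuts so far [(4, 1)]; region rows[0,16) x cols[1,2) = 16x1
Unfold 1 (reflect across v@1): 2 holes -> [(4, 0), (4, 1)]
Unfold 2 (reflect across v@2): 4 holes -> [(4, 0), (4, 1), (4, 2), (4, 3)]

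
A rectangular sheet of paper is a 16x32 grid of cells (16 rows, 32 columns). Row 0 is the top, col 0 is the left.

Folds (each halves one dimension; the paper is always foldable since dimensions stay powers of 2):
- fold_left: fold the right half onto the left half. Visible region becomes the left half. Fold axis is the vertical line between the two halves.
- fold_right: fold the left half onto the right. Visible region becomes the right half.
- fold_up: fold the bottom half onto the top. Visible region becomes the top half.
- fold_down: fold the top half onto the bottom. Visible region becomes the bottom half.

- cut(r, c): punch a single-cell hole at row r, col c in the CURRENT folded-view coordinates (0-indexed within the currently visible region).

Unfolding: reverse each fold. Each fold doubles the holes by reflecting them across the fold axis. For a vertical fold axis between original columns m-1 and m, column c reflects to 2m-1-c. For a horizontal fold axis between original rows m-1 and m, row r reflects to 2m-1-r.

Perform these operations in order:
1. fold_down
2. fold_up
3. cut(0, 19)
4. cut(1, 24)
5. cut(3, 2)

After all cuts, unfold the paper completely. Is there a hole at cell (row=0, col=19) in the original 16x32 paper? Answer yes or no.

Op 1 fold_down: fold axis h@8; visible region now rows[8,16) x cols[0,32) = 8x32
Op 2 fold_up: fold axis h@12; visible region now rows[8,12) x cols[0,32) = 4x32
Op 3 cut(0, 19): punch at orig (8,19); cuts so far [(8, 19)]; region rows[8,12) x cols[0,32) = 4x32
Op 4 cut(1, 24): punch at orig (9,24); cuts so far [(8, 19), (9, 24)]; region rows[8,12) x cols[0,32) = 4x32
Op 5 cut(3, 2): punch at orig (11,2); cuts so far [(8, 19), (9, 24), (11, 2)]; region rows[8,12) x cols[0,32) = 4x32
Unfold 1 (reflect across h@12): 6 holes -> [(8, 19), (9, 24), (11, 2), (12, 2), (14, 24), (15, 19)]
Unfold 2 (reflect across h@8): 12 holes -> [(0, 19), (1, 24), (3, 2), (4, 2), (6, 24), (7, 19), (8, 19), (9, 24), (11, 2), (12, 2), (14, 24), (15, 19)]
Holes: [(0, 19), (1, 24), (3, 2), (4, 2), (6, 24), (7, 19), (8, 19), (9, 24), (11, 2), (12, 2), (14, 24), (15, 19)]

Answer: yes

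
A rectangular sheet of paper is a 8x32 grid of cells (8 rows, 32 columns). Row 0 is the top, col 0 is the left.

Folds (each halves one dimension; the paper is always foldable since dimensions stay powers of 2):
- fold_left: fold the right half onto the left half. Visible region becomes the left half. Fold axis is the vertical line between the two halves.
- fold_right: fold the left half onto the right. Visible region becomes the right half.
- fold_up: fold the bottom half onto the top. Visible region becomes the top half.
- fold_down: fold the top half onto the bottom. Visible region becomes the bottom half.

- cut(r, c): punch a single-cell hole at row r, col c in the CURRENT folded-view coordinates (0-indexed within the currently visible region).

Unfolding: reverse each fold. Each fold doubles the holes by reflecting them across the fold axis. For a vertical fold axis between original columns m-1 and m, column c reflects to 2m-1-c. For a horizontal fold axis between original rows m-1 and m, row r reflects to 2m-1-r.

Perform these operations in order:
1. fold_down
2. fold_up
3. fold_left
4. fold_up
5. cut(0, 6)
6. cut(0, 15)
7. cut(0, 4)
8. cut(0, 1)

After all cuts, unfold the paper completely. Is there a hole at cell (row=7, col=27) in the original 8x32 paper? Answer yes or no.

Op 1 fold_down: fold axis h@4; visible region now rows[4,8) x cols[0,32) = 4x32
Op 2 fold_up: fold axis h@6; visible region now rows[4,6) x cols[0,32) = 2x32
Op 3 fold_left: fold axis v@16; visible region now rows[4,6) x cols[0,16) = 2x16
Op 4 fold_up: fold axis h@5; visible region now rows[4,5) x cols[0,16) = 1x16
Op 5 cut(0, 6): punch at orig (4,6); cuts so far [(4, 6)]; region rows[4,5) x cols[0,16) = 1x16
Op 6 cut(0, 15): punch at orig (4,15); cuts so far [(4, 6), (4, 15)]; region rows[4,5) x cols[0,16) = 1x16
Op 7 cut(0, 4): punch at orig (4,4); cuts so far [(4, 4), (4, 6), (4, 15)]; region rows[4,5) x cols[0,16) = 1x16
Op 8 cut(0, 1): punch at orig (4,1); cuts so far [(4, 1), (4, 4), (4, 6), (4, 15)]; region rows[4,5) x cols[0,16) = 1x16
Unfold 1 (reflect across h@5): 8 holes -> [(4, 1), (4, 4), (4, 6), (4, 15), (5, 1), (5, 4), (5, 6), (5, 15)]
Unfold 2 (reflect across v@16): 16 holes -> [(4, 1), (4, 4), (4, 6), (4, 15), (4, 16), (4, 25), (4, 27), (4, 30), (5, 1), (5, 4), (5, 6), (5, 15), (5, 16), (5, 25), (5, 27), (5, 30)]
Unfold 3 (reflect across h@6): 32 holes -> [(4, 1), (4, 4), (4, 6), (4, 15), (4, 16), (4, 25), (4, 27), (4, 30), (5, 1), (5, 4), (5, 6), (5, 15), (5, 16), (5, 25), (5, 27), (5, 30), (6, 1), (6, 4), (6, 6), (6, 15), (6, 16), (6, 25), (6, 27), (6, 30), (7, 1), (7, 4), (7, 6), (7, 15), (7, 16), (7, 25), (7, 27), (7, 30)]
Unfold 4 (reflect across h@4): 64 holes -> [(0, 1), (0, 4), (0, 6), (0, 15), (0, 16), (0, 25), (0, 27), (0, 30), (1, 1), (1, 4), (1, 6), (1, 15), (1, 16), (1, 25), (1, 27), (1, 30), (2, 1), (2, 4), (2, 6), (2, 15), (2, 16), (2, 25), (2, 27), (2, 30), (3, 1), (3, 4), (3, 6), (3, 15), (3, 16), (3, 25), (3, 27), (3, 30), (4, 1), (4, 4), (4, 6), (4, 15), (4, 16), (4, 25), (4, 27), (4, 30), (5, 1), (5, 4), (5, 6), (5, 15), (5, 16), (5, 25), (5, 27), (5, 30), (6, 1), (6, 4), (6, 6), (6, 15), (6, 16), (6, 25), (6, 27), (6, 30), (7, 1), (7, 4), (7, 6), (7, 15), (7, 16), (7, 25), (7, 27), (7, 30)]
Holes: [(0, 1), (0, 4), (0, 6), (0, 15), (0, 16), (0, 25), (0, 27), (0, 30), (1, 1), (1, 4), (1, 6), (1, 15), (1, 16), (1, 25), (1, 27), (1, 30), (2, 1), (2, 4), (2, 6), (2, 15), (2, 16), (2, 25), (2, 27), (2, 30), (3, 1), (3, 4), (3, 6), (3, 15), (3, 16), (3, 25), (3, 27), (3, 30), (4, 1), (4, 4), (4, 6), (4, 15), (4, 16), (4, 25), (4, 27), (4, 30), (5, 1), (5, 4), (5, 6), (5, 15), (5, 16), (5, 25), (5, 27), (5, 30), (6, 1), (6, 4), (6, 6), (6, 15), (6, 16), (6, 25), (6, 27), (6, 30), (7, 1), (7, 4), (7, 6), (7, 15), (7, 16), (7, 25), (7, 27), (7, 30)]

Answer: yes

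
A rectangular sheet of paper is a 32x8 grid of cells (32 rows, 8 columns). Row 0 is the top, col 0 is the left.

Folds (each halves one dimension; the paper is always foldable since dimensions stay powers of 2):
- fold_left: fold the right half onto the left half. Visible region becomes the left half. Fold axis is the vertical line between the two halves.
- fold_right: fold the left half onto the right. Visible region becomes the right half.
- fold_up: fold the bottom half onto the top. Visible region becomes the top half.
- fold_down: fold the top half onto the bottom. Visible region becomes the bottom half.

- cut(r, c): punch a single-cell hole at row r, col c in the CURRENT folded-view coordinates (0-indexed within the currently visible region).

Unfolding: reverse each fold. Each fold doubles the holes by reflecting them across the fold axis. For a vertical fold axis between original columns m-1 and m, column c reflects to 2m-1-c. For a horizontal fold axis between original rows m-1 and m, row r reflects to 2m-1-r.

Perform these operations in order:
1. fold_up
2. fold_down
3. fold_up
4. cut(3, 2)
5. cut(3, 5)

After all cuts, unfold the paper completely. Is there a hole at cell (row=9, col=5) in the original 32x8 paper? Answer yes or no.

Op 1 fold_up: fold axis h@16; visible region now rows[0,16) x cols[0,8) = 16x8
Op 2 fold_down: fold axis h@8; visible region now rows[8,16) x cols[0,8) = 8x8
Op 3 fold_up: fold axis h@12; visible region now rows[8,12) x cols[0,8) = 4x8
Op 4 cut(3, 2): punch at orig (11,2); cuts so far [(11, 2)]; region rows[8,12) x cols[0,8) = 4x8
Op 5 cut(3, 5): punch at orig (11,5); cuts so far [(11, 2), (11, 5)]; region rows[8,12) x cols[0,8) = 4x8
Unfold 1 (reflect across h@12): 4 holes -> [(11, 2), (11, 5), (12, 2), (12, 5)]
Unfold 2 (reflect across h@8): 8 holes -> [(3, 2), (3, 5), (4, 2), (4, 5), (11, 2), (11, 5), (12, 2), (12, 5)]
Unfold 3 (reflect across h@16): 16 holes -> [(3, 2), (3, 5), (4, 2), (4, 5), (11, 2), (11, 5), (12, 2), (12, 5), (19, 2), (19, 5), (20, 2), (20, 5), (27, 2), (27, 5), (28, 2), (28, 5)]
Holes: [(3, 2), (3, 5), (4, 2), (4, 5), (11, 2), (11, 5), (12, 2), (12, 5), (19, 2), (19, 5), (20, 2), (20, 5), (27, 2), (27, 5), (28, 2), (28, 5)]

Answer: no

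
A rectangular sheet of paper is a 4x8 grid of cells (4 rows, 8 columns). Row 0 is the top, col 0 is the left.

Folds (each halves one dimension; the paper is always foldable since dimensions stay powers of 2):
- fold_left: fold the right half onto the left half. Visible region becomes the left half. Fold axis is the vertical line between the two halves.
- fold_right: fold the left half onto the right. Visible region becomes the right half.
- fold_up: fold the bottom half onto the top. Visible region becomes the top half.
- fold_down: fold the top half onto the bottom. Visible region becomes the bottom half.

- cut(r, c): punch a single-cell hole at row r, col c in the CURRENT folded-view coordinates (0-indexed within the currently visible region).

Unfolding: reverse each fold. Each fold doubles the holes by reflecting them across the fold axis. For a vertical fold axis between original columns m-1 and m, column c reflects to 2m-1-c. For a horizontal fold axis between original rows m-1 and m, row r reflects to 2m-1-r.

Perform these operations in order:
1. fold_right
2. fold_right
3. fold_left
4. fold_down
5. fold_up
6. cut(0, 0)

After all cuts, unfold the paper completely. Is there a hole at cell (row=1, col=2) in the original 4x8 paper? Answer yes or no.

Answer: yes

Derivation:
Op 1 fold_right: fold axis v@4; visible region now rows[0,4) x cols[4,8) = 4x4
Op 2 fold_right: fold axis v@6; visible region now rows[0,4) x cols[6,8) = 4x2
Op 3 fold_left: fold axis v@7; visible region now rows[0,4) x cols[6,7) = 4x1
Op 4 fold_down: fold axis h@2; visible region now rows[2,4) x cols[6,7) = 2x1
Op 5 fold_up: fold axis h@3; visible region now rows[2,3) x cols[6,7) = 1x1
Op 6 cut(0, 0): punch at orig (2,6); cuts so far [(2, 6)]; region rows[2,3) x cols[6,7) = 1x1
Unfold 1 (reflect across h@3): 2 holes -> [(2, 6), (3, 6)]
Unfold 2 (reflect across h@2): 4 holes -> [(0, 6), (1, 6), (2, 6), (3, 6)]
Unfold 3 (reflect across v@7): 8 holes -> [(0, 6), (0, 7), (1, 6), (1, 7), (2, 6), (2, 7), (3, 6), (3, 7)]
Unfold 4 (reflect across v@6): 16 holes -> [(0, 4), (0, 5), (0, 6), (0, 7), (1, 4), (1, 5), (1, 6), (1, 7), (2, 4), (2, 5), (2, 6), (2, 7), (3, 4), (3, 5), (3, 6), (3, 7)]
Unfold 5 (reflect across v@4): 32 holes -> [(0, 0), (0, 1), (0, 2), (0, 3), (0, 4), (0, 5), (0, 6), (0, 7), (1, 0), (1, 1), (1, 2), (1, 3), (1, 4), (1, 5), (1, 6), (1, 7), (2, 0), (2, 1), (2, 2), (2, 3), (2, 4), (2, 5), (2, 6), (2, 7), (3, 0), (3, 1), (3, 2), (3, 3), (3, 4), (3, 5), (3, 6), (3, 7)]
Holes: [(0, 0), (0, 1), (0, 2), (0, 3), (0, 4), (0, 5), (0, 6), (0, 7), (1, 0), (1, 1), (1, 2), (1, 3), (1, 4), (1, 5), (1, 6), (1, 7), (2, 0), (2, 1), (2, 2), (2, 3), (2, 4), (2, 5), (2, 6), (2, 7), (3, 0), (3, 1), (3, 2), (3, 3), (3, 4), (3, 5), (3, 6), (3, 7)]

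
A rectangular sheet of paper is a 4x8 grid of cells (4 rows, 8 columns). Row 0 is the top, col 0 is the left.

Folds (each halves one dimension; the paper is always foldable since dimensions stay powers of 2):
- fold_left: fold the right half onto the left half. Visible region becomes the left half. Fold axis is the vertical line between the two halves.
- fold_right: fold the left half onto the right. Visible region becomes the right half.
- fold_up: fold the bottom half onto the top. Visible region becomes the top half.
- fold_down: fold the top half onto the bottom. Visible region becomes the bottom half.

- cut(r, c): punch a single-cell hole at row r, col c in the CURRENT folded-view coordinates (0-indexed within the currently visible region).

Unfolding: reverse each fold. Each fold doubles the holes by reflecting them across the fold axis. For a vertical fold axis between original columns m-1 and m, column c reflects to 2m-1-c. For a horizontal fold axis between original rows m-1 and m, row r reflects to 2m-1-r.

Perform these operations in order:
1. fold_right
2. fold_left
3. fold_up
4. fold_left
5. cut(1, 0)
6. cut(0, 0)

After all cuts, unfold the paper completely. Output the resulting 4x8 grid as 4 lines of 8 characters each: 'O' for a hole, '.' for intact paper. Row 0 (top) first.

Op 1 fold_right: fold axis v@4; visible region now rows[0,4) x cols[4,8) = 4x4
Op 2 fold_left: fold axis v@6; visible region now rows[0,4) x cols[4,6) = 4x2
Op 3 fold_up: fold axis h@2; visible region now rows[0,2) x cols[4,6) = 2x2
Op 4 fold_left: fold axis v@5; visible region now rows[0,2) x cols[4,5) = 2x1
Op 5 cut(1, 0): punch at orig (1,4); cuts so far [(1, 4)]; region rows[0,2) x cols[4,5) = 2x1
Op 6 cut(0, 0): punch at orig (0,4); cuts so far [(0, 4), (1, 4)]; region rows[0,2) x cols[4,5) = 2x1
Unfold 1 (reflect across v@5): 4 holes -> [(0, 4), (0, 5), (1, 4), (1, 5)]
Unfold 2 (reflect across h@2): 8 holes -> [(0, 4), (0, 5), (1, 4), (1, 5), (2, 4), (2, 5), (3, 4), (3, 5)]
Unfold 3 (reflect across v@6): 16 holes -> [(0, 4), (0, 5), (0, 6), (0, 7), (1, 4), (1, 5), (1, 6), (1, 7), (2, 4), (2, 5), (2, 6), (2, 7), (3, 4), (3, 5), (3, 6), (3, 7)]
Unfold 4 (reflect across v@4): 32 holes -> [(0, 0), (0, 1), (0, 2), (0, 3), (0, 4), (0, 5), (0, 6), (0, 7), (1, 0), (1, 1), (1, 2), (1, 3), (1, 4), (1, 5), (1, 6), (1, 7), (2, 0), (2, 1), (2, 2), (2, 3), (2, 4), (2, 5), (2, 6), (2, 7), (3, 0), (3, 1), (3, 2), (3, 3), (3, 4), (3, 5), (3, 6), (3, 7)]

Answer: OOOOOOOO
OOOOOOOO
OOOOOOOO
OOOOOOOO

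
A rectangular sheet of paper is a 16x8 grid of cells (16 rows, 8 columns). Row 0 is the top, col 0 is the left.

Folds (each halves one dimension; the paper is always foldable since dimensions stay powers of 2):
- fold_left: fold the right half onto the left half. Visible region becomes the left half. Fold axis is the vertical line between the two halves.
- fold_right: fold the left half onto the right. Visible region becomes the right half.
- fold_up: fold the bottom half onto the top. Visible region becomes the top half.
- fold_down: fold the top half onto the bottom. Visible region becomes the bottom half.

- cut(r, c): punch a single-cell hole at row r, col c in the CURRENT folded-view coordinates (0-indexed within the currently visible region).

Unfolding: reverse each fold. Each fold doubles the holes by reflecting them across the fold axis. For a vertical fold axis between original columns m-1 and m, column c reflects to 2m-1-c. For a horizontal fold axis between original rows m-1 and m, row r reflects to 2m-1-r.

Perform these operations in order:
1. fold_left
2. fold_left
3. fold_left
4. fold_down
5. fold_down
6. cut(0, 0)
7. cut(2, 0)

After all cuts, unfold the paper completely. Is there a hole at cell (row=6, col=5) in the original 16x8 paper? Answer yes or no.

Answer: yes

Derivation:
Op 1 fold_left: fold axis v@4; visible region now rows[0,16) x cols[0,4) = 16x4
Op 2 fold_left: fold axis v@2; visible region now rows[0,16) x cols[0,2) = 16x2
Op 3 fold_left: fold axis v@1; visible region now rows[0,16) x cols[0,1) = 16x1
Op 4 fold_down: fold axis h@8; visible region now rows[8,16) x cols[0,1) = 8x1
Op 5 fold_down: fold axis h@12; visible region now rows[12,16) x cols[0,1) = 4x1
Op 6 cut(0, 0): punch at orig (12,0); cuts so far [(12, 0)]; region rows[12,16) x cols[0,1) = 4x1
Op 7 cut(2, 0): punch at orig (14,0); cuts so far [(12, 0), (14, 0)]; region rows[12,16) x cols[0,1) = 4x1
Unfold 1 (reflect across h@12): 4 holes -> [(9, 0), (11, 0), (12, 0), (14, 0)]
Unfold 2 (reflect across h@8): 8 holes -> [(1, 0), (3, 0), (4, 0), (6, 0), (9, 0), (11, 0), (12, 0), (14, 0)]
Unfold 3 (reflect across v@1): 16 holes -> [(1, 0), (1, 1), (3, 0), (3, 1), (4, 0), (4, 1), (6, 0), (6, 1), (9, 0), (9, 1), (11, 0), (11, 1), (12, 0), (12, 1), (14, 0), (14, 1)]
Unfold 4 (reflect across v@2): 32 holes -> [(1, 0), (1, 1), (1, 2), (1, 3), (3, 0), (3, 1), (3, 2), (3, 3), (4, 0), (4, 1), (4, 2), (4, 3), (6, 0), (6, 1), (6, 2), (6, 3), (9, 0), (9, 1), (9, 2), (9, 3), (11, 0), (11, 1), (11, 2), (11, 3), (12, 0), (12, 1), (12, 2), (12, 3), (14, 0), (14, 1), (14, 2), (14, 3)]
Unfold 5 (reflect across v@4): 64 holes -> [(1, 0), (1, 1), (1, 2), (1, 3), (1, 4), (1, 5), (1, 6), (1, 7), (3, 0), (3, 1), (3, 2), (3, 3), (3, 4), (3, 5), (3, 6), (3, 7), (4, 0), (4, 1), (4, 2), (4, 3), (4, 4), (4, 5), (4, 6), (4, 7), (6, 0), (6, 1), (6, 2), (6, 3), (6, 4), (6, 5), (6, 6), (6, 7), (9, 0), (9, 1), (9, 2), (9, 3), (9, 4), (9, 5), (9, 6), (9, 7), (11, 0), (11, 1), (11, 2), (11, 3), (11, 4), (11, 5), (11, 6), (11, 7), (12, 0), (12, 1), (12, 2), (12, 3), (12, 4), (12, 5), (12, 6), (12, 7), (14, 0), (14, 1), (14, 2), (14, 3), (14, 4), (14, 5), (14, 6), (14, 7)]
Holes: [(1, 0), (1, 1), (1, 2), (1, 3), (1, 4), (1, 5), (1, 6), (1, 7), (3, 0), (3, 1), (3, 2), (3, 3), (3, 4), (3, 5), (3, 6), (3, 7), (4, 0), (4, 1), (4, 2), (4, 3), (4, 4), (4, 5), (4, 6), (4, 7), (6, 0), (6, 1), (6, 2), (6, 3), (6, 4), (6, 5), (6, 6), (6, 7), (9, 0), (9, 1), (9, 2), (9, 3), (9, 4), (9, 5), (9, 6), (9, 7), (11, 0), (11, 1), (11, 2), (11, 3), (11, 4), (11, 5), (11, 6), (11, 7), (12, 0), (12, 1), (12, 2), (12, 3), (12, 4), (12, 5), (12, 6), (12, 7), (14, 0), (14, 1), (14, 2), (14, 3), (14, 4), (14, 5), (14, 6), (14, 7)]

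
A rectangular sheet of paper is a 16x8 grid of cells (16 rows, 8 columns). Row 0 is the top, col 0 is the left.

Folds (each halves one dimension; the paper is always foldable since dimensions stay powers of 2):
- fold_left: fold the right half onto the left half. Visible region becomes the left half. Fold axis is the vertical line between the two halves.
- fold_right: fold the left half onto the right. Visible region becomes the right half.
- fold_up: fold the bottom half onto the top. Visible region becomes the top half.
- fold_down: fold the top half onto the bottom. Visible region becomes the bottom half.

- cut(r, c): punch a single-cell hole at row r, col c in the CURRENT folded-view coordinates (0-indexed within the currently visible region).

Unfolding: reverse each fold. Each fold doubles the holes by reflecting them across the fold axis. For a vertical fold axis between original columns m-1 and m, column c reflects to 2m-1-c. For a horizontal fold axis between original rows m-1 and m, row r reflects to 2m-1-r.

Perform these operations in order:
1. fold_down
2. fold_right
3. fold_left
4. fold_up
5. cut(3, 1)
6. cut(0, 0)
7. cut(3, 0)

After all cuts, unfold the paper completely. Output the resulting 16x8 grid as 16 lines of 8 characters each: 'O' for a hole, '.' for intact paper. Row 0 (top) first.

Answer: O..OO..O
........
........
OOOOOOOO
OOOOOOOO
........
........
O..OO..O
O..OO..O
........
........
OOOOOOOO
OOOOOOOO
........
........
O..OO..O

Derivation:
Op 1 fold_down: fold axis h@8; visible region now rows[8,16) x cols[0,8) = 8x8
Op 2 fold_right: fold axis v@4; visible region now rows[8,16) x cols[4,8) = 8x4
Op 3 fold_left: fold axis v@6; visible region now rows[8,16) x cols[4,6) = 8x2
Op 4 fold_up: fold axis h@12; visible region now rows[8,12) x cols[4,6) = 4x2
Op 5 cut(3, 1): punch at orig (11,5); cuts so far [(11, 5)]; region rows[8,12) x cols[4,6) = 4x2
Op 6 cut(0, 0): punch at orig (8,4); cuts so far [(8, 4), (11, 5)]; region rows[8,12) x cols[4,6) = 4x2
Op 7 cut(3, 0): punch at orig (11,4); cuts so far [(8, 4), (11, 4), (11, 5)]; region rows[8,12) x cols[4,6) = 4x2
Unfold 1 (reflect across h@12): 6 holes -> [(8, 4), (11, 4), (11, 5), (12, 4), (12, 5), (15, 4)]
Unfold 2 (reflect across v@6): 12 holes -> [(8, 4), (8, 7), (11, 4), (11, 5), (11, 6), (11, 7), (12, 4), (12, 5), (12, 6), (12, 7), (15, 4), (15, 7)]
Unfold 3 (reflect across v@4): 24 holes -> [(8, 0), (8, 3), (8, 4), (8, 7), (11, 0), (11, 1), (11, 2), (11, 3), (11, 4), (11, 5), (11, 6), (11, 7), (12, 0), (12, 1), (12, 2), (12, 3), (12, 4), (12, 5), (12, 6), (12, 7), (15, 0), (15, 3), (15, 4), (15, 7)]
Unfold 4 (reflect across h@8): 48 holes -> [(0, 0), (0, 3), (0, 4), (0, 7), (3, 0), (3, 1), (3, 2), (3, 3), (3, 4), (3, 5), (3, 6), (3, 7), (4, 0), (4, 1), (4, 2), (4, 3), (4, 4), (4, 5), (4, 6), (4, 7), (7, 0), (7, 3), (7, 4), (7, 7), (8, 0), (8, 3), (8, 4), (8, 7), (11, 0), (11, 1), (11, 2), (11, 3), (11, 4), (11, 5), (11, 6), (11, 7), (12, 0), (12, 1), (12, 2), (12, 3), (12, 4), (12, 5), (12, 6), (12, 7), (15, 0), (15, 3), (15, 4), (15, 7)]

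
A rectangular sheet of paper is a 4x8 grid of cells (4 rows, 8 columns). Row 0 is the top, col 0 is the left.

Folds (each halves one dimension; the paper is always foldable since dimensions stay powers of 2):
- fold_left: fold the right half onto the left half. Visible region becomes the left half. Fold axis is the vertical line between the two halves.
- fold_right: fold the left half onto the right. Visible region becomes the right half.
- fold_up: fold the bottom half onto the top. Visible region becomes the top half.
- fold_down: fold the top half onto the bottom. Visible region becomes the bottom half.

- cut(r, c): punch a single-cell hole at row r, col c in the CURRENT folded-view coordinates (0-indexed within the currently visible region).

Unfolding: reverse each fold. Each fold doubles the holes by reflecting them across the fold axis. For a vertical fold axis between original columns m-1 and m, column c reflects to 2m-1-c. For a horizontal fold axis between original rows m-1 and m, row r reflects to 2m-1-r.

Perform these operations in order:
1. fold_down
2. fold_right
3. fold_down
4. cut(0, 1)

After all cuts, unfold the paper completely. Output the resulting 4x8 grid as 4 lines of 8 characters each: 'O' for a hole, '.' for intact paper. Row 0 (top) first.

Answer: ..O..O..
..O..O..
..O..O..
..O..O..

Derivation:
Op 1 fold_down: fold axis h@2; visible region now rows[2,4) x cols[0,8) = 2x8
Op 2 fold_right: fold axis v@4; visible region now rows[2,4) x cols[4,8) = 2x4
Op 3 fold_down: fold axis h@3; visible region now rows[3,4) x cols[4,8) = 1x4
Op 4 cut(0, 1): punch at orig (3,5); cuts so far [(3, 5)]; region rows[3,4) x cols[4,8) = 1x4
Unfold 1 (reflect across h@3): 2 holes -> [(2, 5), (3, 5)]
Unfold 2 (reflect across v@4): 4 holes -> [(2, 2), (2, 5), (3, 2), (3, 5)]
Unfold 3 (reflect across h@2): 8 holes -> [(0, 2), (0, 5), (1, 2), (1, 5), (2, 2), (2, 5), (3, 2), (3, 5)]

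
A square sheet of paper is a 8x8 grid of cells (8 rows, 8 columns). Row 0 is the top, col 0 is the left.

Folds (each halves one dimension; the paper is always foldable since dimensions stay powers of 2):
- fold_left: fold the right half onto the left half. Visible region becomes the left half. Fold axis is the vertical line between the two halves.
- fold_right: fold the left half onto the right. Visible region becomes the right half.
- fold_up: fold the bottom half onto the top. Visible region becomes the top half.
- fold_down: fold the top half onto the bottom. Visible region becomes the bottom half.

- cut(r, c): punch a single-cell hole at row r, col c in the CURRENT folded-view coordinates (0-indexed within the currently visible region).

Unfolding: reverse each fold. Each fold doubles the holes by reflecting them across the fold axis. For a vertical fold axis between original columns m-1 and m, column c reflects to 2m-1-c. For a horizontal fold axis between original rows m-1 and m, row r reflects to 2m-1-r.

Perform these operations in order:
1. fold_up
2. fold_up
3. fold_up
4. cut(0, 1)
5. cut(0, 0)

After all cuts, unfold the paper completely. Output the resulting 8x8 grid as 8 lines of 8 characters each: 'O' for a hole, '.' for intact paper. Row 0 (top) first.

Op 1 fold_up: fold axis h@4; visible region now rows[0,4) x cols[0,8) = 4x8
Op 2 fold_up: fold axis h@2; visible region now rows[0,2) x cols[0,8) = 2x8
Op 3 fold_up: fold axis h@1; visible region now rows[0,1) x cols[0,8) = 1x8
Op 4 cut(0, 1): punch at orig (0,1); cuts so far [(0, 1)]; region rows[0,1) x cols[0,8) = 1x8
Op 5 cut(0, 0): punch at orig (0,0); cuts so far [(0, 0), (0, 1)]; region rows[0,1) x cols[0,8) = 1x8
Unfold 1 (reflect across h@1): 4 holes -> [(0, 0), (0, 1), (1, 0), (1, 1)]
Unfold 2 (reflect across h@2): 8 holes -> [(0, 0), (0, 1), (1, 0), (1, 1), (2, 0), (2, 1), (3, 0), (3, 1)]
Unfold 3 (reflect across h@4): 16 holes -> [(0, 0), (0, 1), (1, 0), (1, 1), (2, 0), (2, 1), (3, 0), (3, 1), (4, 0), (4, 1), (5, 0), (5, 1), (6, 0), (6, 1), (7, 0), (7, 1)]

Answer: OO......
OO......
OO......
OO......
OO......
OO......
OO......
OO......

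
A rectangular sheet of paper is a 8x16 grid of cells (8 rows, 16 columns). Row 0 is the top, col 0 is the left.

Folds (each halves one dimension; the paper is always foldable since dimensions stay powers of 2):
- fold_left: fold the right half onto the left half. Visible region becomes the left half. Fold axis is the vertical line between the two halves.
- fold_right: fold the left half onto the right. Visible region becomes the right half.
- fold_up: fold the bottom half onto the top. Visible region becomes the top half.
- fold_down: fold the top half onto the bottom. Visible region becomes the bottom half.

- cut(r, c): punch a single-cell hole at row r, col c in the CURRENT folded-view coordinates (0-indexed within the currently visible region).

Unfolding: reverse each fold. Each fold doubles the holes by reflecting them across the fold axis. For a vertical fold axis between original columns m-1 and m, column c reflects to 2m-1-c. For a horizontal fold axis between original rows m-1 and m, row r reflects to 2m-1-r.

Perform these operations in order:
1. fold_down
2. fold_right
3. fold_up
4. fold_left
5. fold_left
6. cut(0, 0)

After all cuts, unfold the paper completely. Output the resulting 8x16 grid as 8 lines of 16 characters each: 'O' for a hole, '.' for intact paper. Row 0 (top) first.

Answer: O..OO..OO..OO..O
................
................
O..OO..OO..OO..O
O..OO..OO..OO..O
................
................
O..OO..OO..OO..O

Derivation:
Op 1 fold_down: fold axis h@4; visible region now rows[4,8) x cols[0,16) = 4x16
Op 2 fold_right: fold axis v@8; visible region now rows[4,8) x cols[8,16) = 4x8
Op 3 fold_up: fold axis h@6; visible region now rows[4,6) x cols[8,16) = 2x8
Op 4 fold_left: fold axis v@12; visible region now rows[4,6) x cols[8,12) = 2x4
Op 5 fold_left: fold axis v@10; visible region now rows[4,6) x cols[8,10) = 2x2
Op 6 cut(0, 0): punch at orig (4,8); cuts so far [(4, 8)]; region rows[4,6) x cols[8,10) = 2x2
Unfold 1 (reflect across v@10): 2 holes -> [(4, 8), (4, 11)]
Unfold 2 (reflect across v@12): 4 holes -> [(4, 8), (4, 11), (4, 12), (4, 15)]
Unfold 3 (reflect across h@6): 8 holes -> [(4, 8), (4, 11), (4, 12), (4, 15), (7, 8), (7, 11), (7, 12), (7, 15)]
Unfold 4 (reflect across v@8): 16 holes -> [(4, 0), (4, 3), (4, 4), (4, 7), (4, 8), (4, 11), (4, 12), (4, 15), (7, 0), (7, 3), (7, 4), (7, 7), (7, 8), (7, 11), (7, 12), (7, 15)]
Unfold 5 (reflect across h@4): 32 holes -> [(0, 0), (0, 3), (0, 4), (0, 7), (0, 8), (0, 11), (0, 12), (0, 15), (3, 0), (3, 3), (3, 4), (3, 7), (3, 8), (3, 11), (3, 12), (3, 15), (4, 0), (4, 3), (4, 4), (4, 7), (4, 8), (4, 11), (4, 12), (4, 15), (7, 0), (7, 3), (7, 4), (7, 7), (7, 8), (7, 11), (7, 12), (7, 15)]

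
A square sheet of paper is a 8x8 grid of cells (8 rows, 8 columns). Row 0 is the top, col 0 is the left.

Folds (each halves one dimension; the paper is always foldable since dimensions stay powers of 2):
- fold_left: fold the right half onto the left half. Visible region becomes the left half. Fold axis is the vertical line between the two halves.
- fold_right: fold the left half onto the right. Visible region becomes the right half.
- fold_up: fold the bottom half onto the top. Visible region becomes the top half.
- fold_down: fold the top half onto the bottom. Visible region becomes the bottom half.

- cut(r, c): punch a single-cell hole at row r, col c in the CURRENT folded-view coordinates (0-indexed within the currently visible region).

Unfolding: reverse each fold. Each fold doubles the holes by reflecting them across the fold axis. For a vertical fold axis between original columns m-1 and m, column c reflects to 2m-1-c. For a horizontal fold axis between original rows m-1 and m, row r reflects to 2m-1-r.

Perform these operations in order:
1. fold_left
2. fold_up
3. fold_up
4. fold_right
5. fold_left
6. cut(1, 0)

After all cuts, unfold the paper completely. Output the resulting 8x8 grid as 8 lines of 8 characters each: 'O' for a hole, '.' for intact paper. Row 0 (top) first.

Answer: ........
OOOOOOOO
OOOOOOOO
........
........
OOOOOOOO
OOOOOOOO
........

Derivation:
Op 1 fold_left: fold axis v@4; visible region now rows[0,8) x cols[0,4) = 8x4
Op 2 fold_up: fold axis h@4; visible region now rows[0,4) x cols[0,4) = 4x4
Op 3 fold_up: fold axis h@2; visible region now rows[0,2) x cols[0,4) = 2x4
Op 4 fold_right: fold axis v@2; visible region now rows[0,2) x cols[2,4) = 2x2
Op 5 fold_left: fold axis v@3; visible region now rows[0,2) x cols[2,3) = 2x1
Op 6 cut(1, 0): punch at orig (1,2); cuts so far [(1, 2)]; region rows[0,2) x cols[2,3) = 2x1
Unfold 1 (reflect across v@3): 2 holes -> [(1, 2), (1, 3)]
Unfold 2 (reflect across v@2): 4 holes -> [(1, 0), (1, 1), (1, 2), (1, 3)]
Unfold 3 (reflect across h@2): 8 holes -> [(1, 0), (1, 1), (1, 2), (1, 3), (2, 0), (2, 1), (2, 2), (2, 3)]
Unfold 4 (reflect across h@4): 16 holes -> [(1, 0), (1, 1), (1, 2), (1, 3), (2, 0), (2, 1), (2, 2), (2, 3), (5, 0), (5, 1), (5, 2), (5, 3), (6, 0), (6, 1), (6, 2), (6, 3)]
Unfold 5 (reflect across v@4): 32 holes -> [(1, 0), (1, 1), (1, 2), (1, 3), (1, 4), (1, 5), (1, 6), (1, 7), (2, 0), (2, 1), (2, 2), (2, 3), (2, 4), (2, 5), (2, 6), (2, 7), (5, 0), (5, 1), (5, 2), (5, 3), (5, 4), (5, 5), (5, 6), (5, 7), (6, 0), (6, 1), (6, 2), (6, 3), (6, 4), (6, 5), (6, 6), (6, 7)]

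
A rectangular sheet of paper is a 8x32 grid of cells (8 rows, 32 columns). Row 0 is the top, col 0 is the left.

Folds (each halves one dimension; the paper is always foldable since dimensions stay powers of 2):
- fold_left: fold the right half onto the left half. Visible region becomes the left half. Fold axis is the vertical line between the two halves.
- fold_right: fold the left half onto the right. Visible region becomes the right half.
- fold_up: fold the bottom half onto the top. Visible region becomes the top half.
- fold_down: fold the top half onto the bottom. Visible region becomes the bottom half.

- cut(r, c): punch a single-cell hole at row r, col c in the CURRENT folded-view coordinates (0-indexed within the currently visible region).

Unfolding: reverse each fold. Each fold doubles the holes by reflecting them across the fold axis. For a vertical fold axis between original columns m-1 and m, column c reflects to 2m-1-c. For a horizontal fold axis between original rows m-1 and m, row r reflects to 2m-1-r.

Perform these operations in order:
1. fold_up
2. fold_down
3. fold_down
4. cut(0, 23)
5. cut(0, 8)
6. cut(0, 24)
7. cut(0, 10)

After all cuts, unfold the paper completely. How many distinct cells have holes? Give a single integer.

Answer: 32

Derivation:
Op 1 fold_up: fold axis h@4; visible region now rows[0,4) x cols[0,32) = 4x32
Op 2 fold_down: fold axis h@2; visible region now rows[2,4) x cols[0,32) = 2x32
Op 3 fold_down: fold axis h@3; visible region now rows[3,4) x cols[0,32) = 1x32
Op 4 cut(0, 23): punch at orig (3,23); cuts so far [(3, 23)]; region rows[3,4) x cols[0,32) = 1x32
Op 5 cut(0, 8): punch at orig (3,8); cuts so far [(3, 8), (3, 23)]; region rows[3,4) x cols[0,32) = 1x32
Op 6 cut(0, 24): punch at orig (3,24); cuts so far [(3, 8), (3, 23), (3, 24)]; region rows[3,4) x cols[0,32) = 1x32
Op 7 cut(0, 10): punch at orig (3,10); cuts so far [(3, 8), (3, 10), (3, 23), (3, 24)]; region rows[3,4) x cols[0,32) = 1x32
Unfold 1 (reflect across h@3): 8 holes -> [(2, 8), (2, 10), (2, 23), (2, 24), (3, 8), (3, 10), (3, 23), (3, 24)]
Unfold 2 (reflect across h@2): 16 holes -> [(0, 8), (0, 10), (0, 23), (0, 24), (1, 8), (1, 10), (1, 23), (1, 24), (2, 8), (2, 10), (2, 23), (2, 24), (3, 8), (3, 10), (3, 23), (3, 24)]
Unfold 3 (reflect across h@4): 32 holes -> [(0, 8), (0, 10), (0, 23), (0, 24), (1, 8), (1, 10), (1, 23), (1, 24), (2, 8), (2, 10), (2, 23), (2, 24), (3, 8), (3, 10), (3, 23), (3, 24), (4, 8), (4, 10), (4, 23), (4, 24), (5, 8), (5, 10), (5, 23), (5, 24), (6, 8), (6, 10), (6, 23), (6, 24), (7, 8), (7, 10), (7, 23), (7, 24)]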